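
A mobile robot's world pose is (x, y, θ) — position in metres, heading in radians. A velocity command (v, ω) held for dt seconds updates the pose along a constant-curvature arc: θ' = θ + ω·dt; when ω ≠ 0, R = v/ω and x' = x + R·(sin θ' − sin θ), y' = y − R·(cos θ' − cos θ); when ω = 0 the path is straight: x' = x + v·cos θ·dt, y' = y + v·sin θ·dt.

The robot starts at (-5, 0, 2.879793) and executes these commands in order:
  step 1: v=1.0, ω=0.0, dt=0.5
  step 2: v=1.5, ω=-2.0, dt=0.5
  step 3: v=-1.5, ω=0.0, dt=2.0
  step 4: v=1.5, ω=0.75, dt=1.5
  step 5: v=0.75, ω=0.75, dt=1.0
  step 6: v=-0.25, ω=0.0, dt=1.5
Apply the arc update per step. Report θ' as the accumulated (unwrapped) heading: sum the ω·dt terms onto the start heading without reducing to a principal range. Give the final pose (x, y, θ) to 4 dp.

(-7.1287, -0.8161, 3.7548)

step 1: θ'=2.8798 (straight) → pose (-5.4830, 0.1294, 2.8798)
step 2: θ'=1.8798 (R=-0.7500) → pose (-6.0033, 0.6258, 1.8798)
step 3: θ'=1.8798 (straight) → pose (-5.0910, -2.2321, 1.8798)
step 4: θ'=3.0048 (R=2.0000) → pose (-6.7236, -0.8590, 3.0048)
step 5: θ'=3.7548 (R=1.0000) → pose (-7.4354, -1.0319, 3.7548)
step 6: θ'=3.7548 (straight) → pose (-7.1287, -0.8161, 3.7548)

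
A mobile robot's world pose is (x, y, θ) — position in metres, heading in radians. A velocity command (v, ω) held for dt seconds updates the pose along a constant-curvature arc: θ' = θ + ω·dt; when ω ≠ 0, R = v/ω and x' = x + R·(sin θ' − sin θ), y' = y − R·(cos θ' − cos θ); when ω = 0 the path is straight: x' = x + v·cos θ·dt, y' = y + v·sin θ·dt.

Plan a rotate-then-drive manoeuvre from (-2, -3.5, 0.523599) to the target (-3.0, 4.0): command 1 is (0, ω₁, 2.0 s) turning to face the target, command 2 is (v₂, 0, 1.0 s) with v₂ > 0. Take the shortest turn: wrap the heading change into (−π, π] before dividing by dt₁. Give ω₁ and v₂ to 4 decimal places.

heading to target = atan2(4−-3.5, -3−-2) = 1.7033
Δθ = wrap(1.7033 − 0.5236) = 1.1797; ω₁ = Δθ/dt₁ = 0.5899
distance = √((-3−-2)² + (4−-3.5)²) = 7.5664; v₂ = distance/dt₂ = 7.5664

ω₁ = 0.5899, v₂ = 7.5664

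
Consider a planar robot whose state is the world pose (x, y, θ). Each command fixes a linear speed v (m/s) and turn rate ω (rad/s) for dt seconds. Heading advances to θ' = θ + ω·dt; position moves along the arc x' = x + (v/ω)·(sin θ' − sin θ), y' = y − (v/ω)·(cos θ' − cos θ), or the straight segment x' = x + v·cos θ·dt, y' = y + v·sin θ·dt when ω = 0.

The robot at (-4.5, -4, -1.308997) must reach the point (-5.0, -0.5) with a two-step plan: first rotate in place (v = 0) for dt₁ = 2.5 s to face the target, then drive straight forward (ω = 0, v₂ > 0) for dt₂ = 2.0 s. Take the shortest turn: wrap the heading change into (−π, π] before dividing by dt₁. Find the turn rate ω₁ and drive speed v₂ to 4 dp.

heading to target = atan2(-0.5−-4, -5−-4.5) = 1.7127
Δθ = wrap(1.7127 − -1.3090) = 3.0217; ω₁ = Δθ/dt₁ = 1.2087
distance = √((-5−-4.5)² + (-0.5−-4)²) = 3.5355; v₂ = distance/dt₂ = 1.7678

ω₁ = 1.2087, v₂ = 1.7678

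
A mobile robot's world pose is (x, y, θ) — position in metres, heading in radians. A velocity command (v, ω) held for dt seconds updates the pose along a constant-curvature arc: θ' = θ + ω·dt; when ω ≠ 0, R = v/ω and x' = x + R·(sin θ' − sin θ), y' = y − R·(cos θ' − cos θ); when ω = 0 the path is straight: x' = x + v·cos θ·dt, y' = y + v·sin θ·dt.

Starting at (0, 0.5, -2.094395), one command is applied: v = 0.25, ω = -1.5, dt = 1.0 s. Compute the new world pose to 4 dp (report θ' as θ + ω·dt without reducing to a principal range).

θ' = -2.0944 + -1.5·1.0 = -3.5944
R = v/ω = 0.25/-1.5 = -0.1667
x' = 0 + -0.1667·(sin -3.5944 − sin -2.0944) = -0.2173
y' = 0.5 − -0.1667·(cos -3.5944 − cos -2.0944) = 0.4335

(-0.2173, 0.4335, -3.5944)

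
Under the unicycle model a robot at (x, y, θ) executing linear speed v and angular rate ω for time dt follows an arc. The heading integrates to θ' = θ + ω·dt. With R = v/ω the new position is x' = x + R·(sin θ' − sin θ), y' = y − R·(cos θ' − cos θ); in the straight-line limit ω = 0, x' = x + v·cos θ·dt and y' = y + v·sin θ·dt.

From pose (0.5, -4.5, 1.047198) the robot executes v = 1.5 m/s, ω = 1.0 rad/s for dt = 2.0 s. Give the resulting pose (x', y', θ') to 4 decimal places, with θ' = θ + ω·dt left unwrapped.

θ' = 1.0472 + 1.0·2.0 = 3.0472
R = v/ω = 1.5/1.0 = 1.5000
x' = 0.5 + 1.5000·(sin 3.0472 − sin 1.0472) = -0.6577
y' = -4.5 − 1.5000·(cos 3.0472 − cos 1.0472) = -2.2567

(-0.6577, -2.2567, 3.0472)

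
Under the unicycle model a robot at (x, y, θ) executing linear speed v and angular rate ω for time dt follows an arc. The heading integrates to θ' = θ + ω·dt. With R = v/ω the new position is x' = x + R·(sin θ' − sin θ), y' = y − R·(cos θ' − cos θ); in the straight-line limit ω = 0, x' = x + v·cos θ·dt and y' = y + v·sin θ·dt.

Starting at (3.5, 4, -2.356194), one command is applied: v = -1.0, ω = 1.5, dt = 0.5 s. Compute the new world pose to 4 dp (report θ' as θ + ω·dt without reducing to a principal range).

θ' = -2.3562 + 1.5·0.5 = -1.6062
R = v/ω = -1.0/1.5 = -0.6667
x' = 3.5 + -0.6667·(sin -1.6062 − sin -2.3562) = 3.6948
y' = 4 − -0.6667·(cos -1.6062 − cos -2.3562) = 4.4478

(3.6948, 4.4478, -1.6062)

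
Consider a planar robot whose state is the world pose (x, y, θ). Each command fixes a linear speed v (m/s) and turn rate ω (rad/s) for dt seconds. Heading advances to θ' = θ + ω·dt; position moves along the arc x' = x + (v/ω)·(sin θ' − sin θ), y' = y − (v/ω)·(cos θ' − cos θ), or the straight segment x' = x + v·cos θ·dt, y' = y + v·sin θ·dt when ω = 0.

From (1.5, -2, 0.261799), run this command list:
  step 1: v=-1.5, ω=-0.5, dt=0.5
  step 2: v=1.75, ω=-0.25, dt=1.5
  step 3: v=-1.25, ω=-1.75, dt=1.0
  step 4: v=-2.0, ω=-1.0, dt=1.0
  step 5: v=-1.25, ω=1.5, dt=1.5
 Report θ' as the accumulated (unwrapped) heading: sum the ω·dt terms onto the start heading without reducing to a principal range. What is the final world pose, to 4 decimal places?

(5.2362, 0.8197, -0.8632)

step 1: θ'=0.0118 (R=3.0000) → pose (0.7589, -2.1020, 0.0118)
step 2: θ'=-0.3632 (R=-7.0000) → pose (3.3284, -2.5582, -0.3632)
step 3: θ'=-2.1132 (R=0.7143) → pose (2.9704, -1.5218, -2.1132)
step 4: θ'=-3.1132 (R=2.0000) → pose (4.6266, -0.5550, -3.1132)
step 5: θ'=-0.8632 (R=-0.8333) → pose (5.2362, 0.8197, -0.8632)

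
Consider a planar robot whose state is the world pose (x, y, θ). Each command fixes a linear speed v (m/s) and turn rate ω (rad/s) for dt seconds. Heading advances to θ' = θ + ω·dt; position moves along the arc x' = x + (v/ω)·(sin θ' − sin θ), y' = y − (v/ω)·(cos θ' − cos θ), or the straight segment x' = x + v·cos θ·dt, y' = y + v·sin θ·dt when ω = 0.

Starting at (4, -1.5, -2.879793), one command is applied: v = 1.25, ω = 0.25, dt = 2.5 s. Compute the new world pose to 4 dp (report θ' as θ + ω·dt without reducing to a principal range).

θ' = -2.8798 + 0.25·2.5 = -2.2548
R = v/ω = 1.25/0.25 = 5.0000
x' = 4 + 5.0000·(sin -2.2548 − sin -2.8798) = 1.4188
y' = -1.5 − 5.0000·(cos -2.2548 − cos -2.8798) = -3.1702

(1.4188, -3.1702, -2.2548)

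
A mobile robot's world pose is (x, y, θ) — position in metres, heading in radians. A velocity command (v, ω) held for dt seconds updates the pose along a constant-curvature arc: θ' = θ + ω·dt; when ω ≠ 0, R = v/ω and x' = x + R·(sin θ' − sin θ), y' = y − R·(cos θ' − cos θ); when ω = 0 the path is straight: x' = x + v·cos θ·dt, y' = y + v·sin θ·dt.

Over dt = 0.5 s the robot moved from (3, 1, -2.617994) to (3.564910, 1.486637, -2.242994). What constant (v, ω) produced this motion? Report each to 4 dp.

v = -1.5000, ω = 0.7500

Δθ = -2.242994 − -2.617994 = 0.375000
ω = Δθ/dt = 0.375000/0.5 = 0.7500
R = Δx/(sin θ' − sin θ) = -2.0000
v = R·ω = -2.0000·0.7500 = -1.5000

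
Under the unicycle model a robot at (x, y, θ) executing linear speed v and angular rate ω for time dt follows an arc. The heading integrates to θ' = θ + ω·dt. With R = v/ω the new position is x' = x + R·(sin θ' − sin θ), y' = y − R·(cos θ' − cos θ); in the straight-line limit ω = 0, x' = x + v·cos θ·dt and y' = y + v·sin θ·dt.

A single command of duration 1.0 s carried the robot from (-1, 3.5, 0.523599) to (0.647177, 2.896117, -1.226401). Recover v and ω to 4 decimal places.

v = 2.0000, ω = -1.7500

Δθ = -1.226401 − 0.523599 = -1.750000
ω = Δθ/dt = -1.750000/1.0 = -1.7500
R = Δx/(sin θ' − sin θ) = -1.1429
v = R·ω = -1.1429·-1.7500 = 2.0000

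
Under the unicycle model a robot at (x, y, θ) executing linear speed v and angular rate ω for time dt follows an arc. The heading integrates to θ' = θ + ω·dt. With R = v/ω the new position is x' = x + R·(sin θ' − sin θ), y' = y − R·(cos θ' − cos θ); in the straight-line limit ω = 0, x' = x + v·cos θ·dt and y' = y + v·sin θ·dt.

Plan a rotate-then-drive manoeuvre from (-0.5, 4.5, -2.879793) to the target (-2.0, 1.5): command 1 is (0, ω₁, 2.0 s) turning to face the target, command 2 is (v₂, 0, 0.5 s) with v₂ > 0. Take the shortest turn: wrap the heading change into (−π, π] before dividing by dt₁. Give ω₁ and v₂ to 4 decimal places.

heading to target = atan2(1.5−4.5, -2−-0.5) = -2.0344
Δθ = wrap(-2.0344 − -2.8798) = 0.8453; ω₁ = Δθ/dt₁ = 0.4227
distance = √((-2−-0.5)² + (1.5−4.5)²) = 3.3541; v₂ = distance/dt₂ = 6.7082

ω₁ = 0.4227, v₂ = 6.7082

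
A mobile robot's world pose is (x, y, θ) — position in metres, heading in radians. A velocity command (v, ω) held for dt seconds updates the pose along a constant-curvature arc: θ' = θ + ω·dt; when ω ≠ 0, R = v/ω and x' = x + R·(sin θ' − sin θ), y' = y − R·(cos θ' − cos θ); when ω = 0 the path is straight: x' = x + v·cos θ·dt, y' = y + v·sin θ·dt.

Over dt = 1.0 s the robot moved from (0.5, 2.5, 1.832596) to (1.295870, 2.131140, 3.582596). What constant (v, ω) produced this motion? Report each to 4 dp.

Δθ = 3.582596 − 1.832596 = 1.750000
ω = Δθ/dt = 1.750000/1.0 = 1.7500
R = Δx/(sin θ' − sin θ) = -0.5714
v = R·ω = -0.5714·1.7500 = -1.0000

v = -1.0000, ω = 1.7500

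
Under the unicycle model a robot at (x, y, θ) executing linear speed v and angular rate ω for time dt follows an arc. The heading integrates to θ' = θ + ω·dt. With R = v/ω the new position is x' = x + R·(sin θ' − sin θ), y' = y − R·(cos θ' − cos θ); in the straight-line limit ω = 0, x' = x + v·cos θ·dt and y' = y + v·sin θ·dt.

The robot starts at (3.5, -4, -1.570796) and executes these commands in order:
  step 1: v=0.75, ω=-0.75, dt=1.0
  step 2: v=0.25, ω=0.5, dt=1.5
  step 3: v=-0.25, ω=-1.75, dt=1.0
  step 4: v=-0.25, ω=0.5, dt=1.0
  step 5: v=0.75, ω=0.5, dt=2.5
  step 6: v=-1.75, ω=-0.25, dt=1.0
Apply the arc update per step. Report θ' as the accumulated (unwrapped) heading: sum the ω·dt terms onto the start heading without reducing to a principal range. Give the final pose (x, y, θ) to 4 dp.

step 1: θ'=-2.3208 (R=-1.0000) → pose (3.2317, -4.6816, -2.3208)
step 2: θ'=-1.5708 (R=0.5000) → pose (3.0975, -5.0225, -1.5708)
step 3: θ'=-3.3208 (R=0.1429) → pose (3.2659, -4.8819, -3.3208)
step 4: θ'=-2.8208 (R=-0.5000) → pose (3.5126, -4.8644, -2.8208)
step 5: θ'=-1.5708 (R=1.5000) → pose (2.4856, -6.2879, -1.5708)
step 6: θ'=-1.8208 (R=7.0000) → pose (2.7032, -4.5560, -1.8208)

(2.7032, -4.5560, -1.8208)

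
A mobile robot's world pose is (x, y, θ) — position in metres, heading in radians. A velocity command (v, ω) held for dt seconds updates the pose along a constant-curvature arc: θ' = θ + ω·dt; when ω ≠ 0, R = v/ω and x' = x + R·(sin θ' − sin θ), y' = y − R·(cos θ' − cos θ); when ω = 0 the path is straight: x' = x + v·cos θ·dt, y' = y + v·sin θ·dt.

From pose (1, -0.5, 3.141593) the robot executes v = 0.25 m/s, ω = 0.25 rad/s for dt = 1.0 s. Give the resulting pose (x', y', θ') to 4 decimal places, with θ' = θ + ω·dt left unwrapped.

(0.7526, -0.5311, 3.3916)

θ' = 3.1416 + 0.25·1.0 = 3.3916
R = v/ω = 0.25/0.25 = 1.0000
x' = 1 + 1.0000·(sin 3.3916 − sin 3.1416) = 0.7526
y' = -0.5 − 1.0000·(cos 3.3916 − cos 3.1416) = -0.5311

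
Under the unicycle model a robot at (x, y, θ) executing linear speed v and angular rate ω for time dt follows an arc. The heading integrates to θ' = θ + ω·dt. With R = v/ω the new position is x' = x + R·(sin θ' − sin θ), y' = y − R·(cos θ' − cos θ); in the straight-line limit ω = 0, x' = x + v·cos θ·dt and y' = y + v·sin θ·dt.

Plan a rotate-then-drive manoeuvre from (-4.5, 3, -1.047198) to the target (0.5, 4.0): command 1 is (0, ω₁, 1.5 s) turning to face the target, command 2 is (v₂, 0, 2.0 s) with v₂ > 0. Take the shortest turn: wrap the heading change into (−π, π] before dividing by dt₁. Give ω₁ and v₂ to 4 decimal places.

ω₁ = 0.8297, v₂ = 2.5495

heading to target = atan2(4−3, 0.5−-4.5) = 0.1974
Δθ = wrap(0.1974 − -1.0472) = 1.2446; ω₁ = Δθ/dt₁ = 0.8297
distance = √((0.5−-4.5)² + (4−3)²) = 5.0990; v₂ = distance/dt₂ = 2.5495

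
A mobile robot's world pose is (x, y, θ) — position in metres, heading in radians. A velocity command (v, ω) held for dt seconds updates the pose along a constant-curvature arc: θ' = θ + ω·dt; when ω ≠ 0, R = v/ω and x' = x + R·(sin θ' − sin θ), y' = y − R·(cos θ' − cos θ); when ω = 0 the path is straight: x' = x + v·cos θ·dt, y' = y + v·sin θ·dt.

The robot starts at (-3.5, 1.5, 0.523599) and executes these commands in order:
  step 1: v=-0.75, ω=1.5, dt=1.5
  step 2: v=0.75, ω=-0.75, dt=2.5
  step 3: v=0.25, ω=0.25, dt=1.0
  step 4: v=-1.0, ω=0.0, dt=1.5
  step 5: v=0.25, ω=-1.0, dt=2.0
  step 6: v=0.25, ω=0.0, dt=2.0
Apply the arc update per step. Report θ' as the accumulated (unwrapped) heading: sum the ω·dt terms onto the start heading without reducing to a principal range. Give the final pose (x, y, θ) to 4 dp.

step 1: θ'=2.7736 (R=-0.5000) → pose (-3.4299, 0.6005, 2.7736)
step 2: θ'=0.8986 (R=-1.0000) → pose (-3.8526, 2.1562, 0.8986)
step 3: θ'=1.1486 (R=1.0000) → pose (-3.7228, 2.3692, 1.1486)
step 4: θ'=1.1486 (straight) → pose (-4.3375, 1.0009, 1.1486)
step 5: θ'=-0.8514 (R=-0.2500) → pose (-3.9214, 1.0632, -0.8514)
step 6: θ'=-0.8514 (straight) → pose (-3.5919, 0.6871, -0.8514)

(-3.5919, 0.6871, -0.8514)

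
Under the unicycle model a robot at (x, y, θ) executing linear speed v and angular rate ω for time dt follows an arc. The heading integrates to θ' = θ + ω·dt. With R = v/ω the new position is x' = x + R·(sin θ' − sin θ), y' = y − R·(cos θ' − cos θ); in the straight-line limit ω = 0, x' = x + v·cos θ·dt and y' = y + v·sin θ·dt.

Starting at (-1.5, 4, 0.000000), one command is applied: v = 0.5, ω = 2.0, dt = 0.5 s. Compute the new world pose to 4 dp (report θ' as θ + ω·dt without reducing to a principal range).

θ' = 0.0000 + 2.0·0.5 = 1.0000
R = v/ω = 0.5/2.0 = 0.2500
x' = -1.5 + 0.2500·(sin 1.0000 − sin 0.0000) = -1.2896
y' = 4 − 0.2500·(cos 1.0000 − cos 0.0000) = 4.1149

(-1.2896, 4.1149, 1.0000)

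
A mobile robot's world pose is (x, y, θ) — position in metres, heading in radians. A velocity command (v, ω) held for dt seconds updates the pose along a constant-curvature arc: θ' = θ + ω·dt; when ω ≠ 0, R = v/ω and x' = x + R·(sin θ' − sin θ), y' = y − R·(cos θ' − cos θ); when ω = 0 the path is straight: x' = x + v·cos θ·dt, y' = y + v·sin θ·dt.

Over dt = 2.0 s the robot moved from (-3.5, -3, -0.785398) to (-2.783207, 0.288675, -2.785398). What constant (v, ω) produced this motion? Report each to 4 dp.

Δθ = -2.785398 − -0.785398 = -2.000000
ω = Δθ/dt = -2.000000/2.0 = -1.0000
R = −Δy/(cos θ' − cos θ) = 2.0000
v = R·ω = 2.0000·-1.0000 = -2.0000

v = -2.0000, ω = -1.0000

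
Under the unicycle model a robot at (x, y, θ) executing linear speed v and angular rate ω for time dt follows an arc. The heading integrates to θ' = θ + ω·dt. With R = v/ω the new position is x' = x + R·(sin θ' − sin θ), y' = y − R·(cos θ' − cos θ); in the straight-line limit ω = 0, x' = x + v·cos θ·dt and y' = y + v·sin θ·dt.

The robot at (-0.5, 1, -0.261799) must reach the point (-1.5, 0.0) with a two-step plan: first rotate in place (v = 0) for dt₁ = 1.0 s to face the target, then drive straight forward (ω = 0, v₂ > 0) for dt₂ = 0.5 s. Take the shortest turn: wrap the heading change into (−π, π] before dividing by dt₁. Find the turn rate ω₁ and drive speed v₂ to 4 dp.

heading to target = atan2(0−1, -1.5−-0.5) = -2.3562
Δθ = wrap(-2.3562 − -0.2618) = -2.0944; ω₁ = Δθ/dt₁ = -2.0944
distance = √((-1.5−-0.5)² + (0−1)²) = 1.4142; v₂ = distance/dt₂ = 2.8284

ω₁ = -2.0944, v₂ = 2.8284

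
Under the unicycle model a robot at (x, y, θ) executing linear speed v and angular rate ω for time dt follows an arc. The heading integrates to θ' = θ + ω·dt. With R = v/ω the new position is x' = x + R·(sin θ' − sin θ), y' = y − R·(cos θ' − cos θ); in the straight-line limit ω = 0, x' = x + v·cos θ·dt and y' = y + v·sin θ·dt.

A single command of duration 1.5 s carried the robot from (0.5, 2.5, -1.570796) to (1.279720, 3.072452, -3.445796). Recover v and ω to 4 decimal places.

v = -0.7500, ω = -1.2500

Δθ = -3.445796 − -1.570796 = -1.875000
ω = Δθ/dt = -1.875000/1.5 = -1.2500
R = Δx/(sin θ' − sin θ) = 0.6000
v = R·ω = 0.6000·-1.2500 = -0.7500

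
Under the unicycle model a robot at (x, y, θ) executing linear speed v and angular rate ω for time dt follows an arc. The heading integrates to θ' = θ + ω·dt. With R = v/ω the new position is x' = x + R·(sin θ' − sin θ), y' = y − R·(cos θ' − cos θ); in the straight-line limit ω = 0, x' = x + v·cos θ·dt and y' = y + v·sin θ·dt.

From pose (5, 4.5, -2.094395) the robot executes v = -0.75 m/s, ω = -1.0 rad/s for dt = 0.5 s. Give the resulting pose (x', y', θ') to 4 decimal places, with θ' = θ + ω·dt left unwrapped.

(5.2593, 4.7655, -2.5944)

θ' = -2.0944 + -1.0·0.5 = -2.5944
R = v/ω = -0.75/-1.0 = 0.7500
x' = 5 + 0.7500·(sin -2.5944 − sin -2.0944) = 5.2593
y' = 4.5 − 0.7500·(cos -2.5944 − cos -2.0944) = 4.7655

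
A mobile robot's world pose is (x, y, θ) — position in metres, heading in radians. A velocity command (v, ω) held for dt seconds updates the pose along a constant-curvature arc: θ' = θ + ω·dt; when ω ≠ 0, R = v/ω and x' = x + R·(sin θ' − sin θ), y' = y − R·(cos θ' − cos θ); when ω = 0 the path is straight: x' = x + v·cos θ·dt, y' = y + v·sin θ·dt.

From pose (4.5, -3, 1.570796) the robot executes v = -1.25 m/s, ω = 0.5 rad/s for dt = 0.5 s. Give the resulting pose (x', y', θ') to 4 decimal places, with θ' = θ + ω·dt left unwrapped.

(4.5777, -3.6185, 1.8208)

θ' = 1.5708 + 0.5·0.5 = 1.8208
R = v/ω = -1.25/0.5 = -2.5000
x' = 4.5 + -2.5000·(sin 1.8208 − sin 1.5708) = 4.5777
y' = -3 − -2.5000·(cos 1.8208 − cos 1.5708) = -3.6185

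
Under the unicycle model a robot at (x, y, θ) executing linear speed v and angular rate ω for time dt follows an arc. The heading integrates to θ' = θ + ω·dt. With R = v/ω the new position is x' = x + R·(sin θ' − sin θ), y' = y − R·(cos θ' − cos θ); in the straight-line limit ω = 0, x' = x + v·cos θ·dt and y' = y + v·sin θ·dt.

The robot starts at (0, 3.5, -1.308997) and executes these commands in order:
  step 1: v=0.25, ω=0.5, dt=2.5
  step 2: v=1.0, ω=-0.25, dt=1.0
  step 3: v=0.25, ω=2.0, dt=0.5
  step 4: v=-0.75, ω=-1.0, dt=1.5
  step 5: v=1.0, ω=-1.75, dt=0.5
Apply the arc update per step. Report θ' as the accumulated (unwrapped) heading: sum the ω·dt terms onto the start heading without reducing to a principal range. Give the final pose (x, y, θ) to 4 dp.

step 1: θ'=-0.0590 (R=0.5000) → pose (0.4535, 3.1303, -0.0590)
step 2: θ'=-0.3090 (R=-4.0000) → pose (1.4340, 2.9478, -0.3090)
step 3: θ'=0.6910 (R=0.1250) → pose (1.5517, 2.9705, 0.6910)
step 4: θ'=-0.8090 (R=0.7500) → pose (0.5310, 3.0308, -0.8090)
step 5: θ'=-1.6840 (R=-0.5714) → pose (0.6853, 2.5719, -1.6840)

(0.6853, 2.5719, -1.6840)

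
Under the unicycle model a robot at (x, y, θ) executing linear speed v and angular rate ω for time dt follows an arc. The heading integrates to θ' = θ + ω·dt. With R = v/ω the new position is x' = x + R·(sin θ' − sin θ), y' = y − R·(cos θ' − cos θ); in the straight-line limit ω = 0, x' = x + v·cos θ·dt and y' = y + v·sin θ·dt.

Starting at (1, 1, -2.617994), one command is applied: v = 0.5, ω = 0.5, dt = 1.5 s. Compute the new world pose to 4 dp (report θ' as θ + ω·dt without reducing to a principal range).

θ' = -2.6180 + 0.5·1.5 = -1.8680
R = v/ω = 0.5/0.5 = 1.0000
x' = 1 + 1.0000·(sin -1.8680 − sin -2.6180) = 0.5438
y' = 1 − 1.0000·(cos -1.8680 − cos -2.6180) = 0.4268

(0.5438, 0.4268, -1.8680)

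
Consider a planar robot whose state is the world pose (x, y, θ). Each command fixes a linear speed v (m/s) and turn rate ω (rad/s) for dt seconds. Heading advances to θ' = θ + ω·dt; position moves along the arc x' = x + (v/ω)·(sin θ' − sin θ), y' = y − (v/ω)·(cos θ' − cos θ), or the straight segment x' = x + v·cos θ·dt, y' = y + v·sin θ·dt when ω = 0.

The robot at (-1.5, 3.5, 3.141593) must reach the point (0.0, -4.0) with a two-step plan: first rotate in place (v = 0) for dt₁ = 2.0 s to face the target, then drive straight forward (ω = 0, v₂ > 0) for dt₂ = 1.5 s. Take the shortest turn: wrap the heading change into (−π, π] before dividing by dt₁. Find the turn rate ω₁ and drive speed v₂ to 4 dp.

ω₁ = 0.8841, v₂ = 5.0990

heading to target = atan2(-4−3.5, 0−-1.5) = -1.3734
Δθ = wrap(-1.3734 − 3.1416) = 1.7682; ω₁ = Δθ/dt₁ = 0.8841
distance = √((0−-1.5)² + (-4−3.5)²) = 7.6485; v₂ = distance/dt₂ = 5.0990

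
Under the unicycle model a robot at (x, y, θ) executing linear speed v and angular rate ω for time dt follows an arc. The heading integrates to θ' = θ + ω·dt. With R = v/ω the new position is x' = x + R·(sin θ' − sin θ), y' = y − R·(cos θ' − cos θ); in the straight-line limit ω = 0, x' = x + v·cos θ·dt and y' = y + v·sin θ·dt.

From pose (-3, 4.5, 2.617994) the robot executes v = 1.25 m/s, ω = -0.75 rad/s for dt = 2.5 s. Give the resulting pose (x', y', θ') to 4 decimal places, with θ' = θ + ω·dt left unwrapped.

θ' = 2.6180 + -0.75·2.5 = 0.7430
R = v/ω = 1.25/-0.75 = -1.6667
x' = -3 + -1.6667·(sin 0.7430 − sin 2.6180) = -3.2942
y' = 4.5 − -1.6667·(cos 0.7430 − cos 2.6180) = 7.1708

(-3.2942, 7.1708, 0.7430)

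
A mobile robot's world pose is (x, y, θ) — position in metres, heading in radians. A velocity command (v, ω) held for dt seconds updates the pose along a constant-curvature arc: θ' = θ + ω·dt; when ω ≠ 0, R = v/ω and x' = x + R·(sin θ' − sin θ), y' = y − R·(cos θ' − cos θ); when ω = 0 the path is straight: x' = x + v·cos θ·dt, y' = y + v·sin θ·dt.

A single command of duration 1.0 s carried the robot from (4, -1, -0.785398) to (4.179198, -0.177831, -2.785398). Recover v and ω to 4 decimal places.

v = -1.0000, ω = -2.0000

Δθ = -2.785398 − -0.785398 = -2.000000
ω = Δθ/dt = -2.000000/1.0 = -2.0000
R = −Δy/(cos θ' − cos θ) = 0.5000
v = R·ω = 0.5000·-2.0000 = -1.0000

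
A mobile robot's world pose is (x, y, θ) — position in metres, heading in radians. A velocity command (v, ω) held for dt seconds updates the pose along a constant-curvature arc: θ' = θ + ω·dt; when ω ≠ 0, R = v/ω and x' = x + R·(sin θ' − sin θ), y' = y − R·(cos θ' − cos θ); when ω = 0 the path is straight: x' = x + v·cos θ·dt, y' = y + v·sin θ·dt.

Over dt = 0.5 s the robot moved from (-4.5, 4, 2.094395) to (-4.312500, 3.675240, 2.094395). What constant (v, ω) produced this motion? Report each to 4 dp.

Δθ = 2.094395 − 2.094395 = 0.000000
ω = Δθ/dt = 0.000000/0.5 = 0.0000
ω = 0 → v = (Δx·cos θ + Δy·sin θ)/dt = -0.7500

v = -0.7500, ω = 0.0000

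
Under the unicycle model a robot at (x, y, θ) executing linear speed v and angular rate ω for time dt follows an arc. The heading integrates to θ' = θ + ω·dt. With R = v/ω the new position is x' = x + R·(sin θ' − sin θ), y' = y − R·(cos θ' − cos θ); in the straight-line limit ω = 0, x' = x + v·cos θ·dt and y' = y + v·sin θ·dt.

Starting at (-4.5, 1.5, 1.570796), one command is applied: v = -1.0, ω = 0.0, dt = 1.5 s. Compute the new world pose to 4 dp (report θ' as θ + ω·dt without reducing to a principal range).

(-4.5000, 0.0000, 1.5708)

θ' = 1.5708 + 0.0·1.5 = 1.5708
ω = 0 → straight: x' = -4.5 + -1.0·cos(1.5708)·1.5 = -4.5000
y' = 1.5 + -1.0·sin(1.5708)·1.5 = 0.0000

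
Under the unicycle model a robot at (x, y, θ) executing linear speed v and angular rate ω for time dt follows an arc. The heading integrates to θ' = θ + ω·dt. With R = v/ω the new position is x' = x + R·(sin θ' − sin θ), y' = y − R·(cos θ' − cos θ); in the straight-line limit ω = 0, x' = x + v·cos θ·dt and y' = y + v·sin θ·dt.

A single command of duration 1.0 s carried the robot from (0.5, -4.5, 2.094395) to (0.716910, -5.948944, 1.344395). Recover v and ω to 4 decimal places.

v = -1.5000, ω = -0.7500

Δθ = 1.344395 − 2.094395 = -0.750000
ω = Δθ/dt = -0.750000/1.0 = -0.7500
R = −Δy/(cos θ' − cos θ) = 2.0000
v = R·ω = 2.0000·-0.7500 = -1.5000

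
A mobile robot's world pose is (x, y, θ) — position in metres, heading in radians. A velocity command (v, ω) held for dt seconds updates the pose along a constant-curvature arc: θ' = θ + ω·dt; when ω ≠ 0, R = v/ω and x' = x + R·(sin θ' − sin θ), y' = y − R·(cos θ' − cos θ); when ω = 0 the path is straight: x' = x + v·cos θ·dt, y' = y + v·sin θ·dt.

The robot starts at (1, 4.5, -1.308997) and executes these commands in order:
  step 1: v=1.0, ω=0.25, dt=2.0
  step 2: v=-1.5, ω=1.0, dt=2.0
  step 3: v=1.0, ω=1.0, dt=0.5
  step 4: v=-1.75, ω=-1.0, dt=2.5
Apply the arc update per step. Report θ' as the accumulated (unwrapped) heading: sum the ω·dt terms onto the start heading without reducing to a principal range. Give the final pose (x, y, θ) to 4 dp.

(-3.4488, 1.3680, -0.8090)

step 1: θ'=-0.8090 (R=4.0000) → pose (1.9693, 2.7744, -0.8090)
step 2: θ'=1.1910 (R=-1.5000) → pose (-0.5092, 2.2951, 1.1910)
step 3: θ'=1.6910 (R=1.0000) → pose (-0.4451, 2.7858, 1.6910)
step 4: θ'=-0.8090 (R=1.7500) → pose (-3.4488, 1.3680, -0.8090)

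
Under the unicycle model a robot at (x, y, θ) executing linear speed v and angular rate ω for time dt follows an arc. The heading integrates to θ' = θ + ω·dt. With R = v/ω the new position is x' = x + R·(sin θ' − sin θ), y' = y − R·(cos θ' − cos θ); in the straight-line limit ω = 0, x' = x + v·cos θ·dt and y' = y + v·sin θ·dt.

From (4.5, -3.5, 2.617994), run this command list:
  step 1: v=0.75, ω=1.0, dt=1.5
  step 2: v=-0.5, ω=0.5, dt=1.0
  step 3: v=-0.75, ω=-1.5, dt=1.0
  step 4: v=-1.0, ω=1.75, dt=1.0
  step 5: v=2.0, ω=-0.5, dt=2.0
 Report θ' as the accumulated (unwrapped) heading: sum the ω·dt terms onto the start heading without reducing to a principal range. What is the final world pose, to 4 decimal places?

step 1: θ'=4.1180 (R=0.7500) → pose (3.5036, -3.7295, 4.1180)
step 2: θ'=4.6180 (R=-1.0000) → pose (3.6707, -3.2638, 4.6180)
step 3: θ'=3.1180 (R=0.5000) → pose (4.1803, -2.8110, 3.1180)
step 4: θ'=4.8680 (R=-0.5714) → pose (4.7583, -2.1512, 4.8680)
step 5: θ'=3.8680 (R=-4.0000) → pose (3.4633, -5.7614, 3.8680)

(3.4633, -5.7614, 3.8680)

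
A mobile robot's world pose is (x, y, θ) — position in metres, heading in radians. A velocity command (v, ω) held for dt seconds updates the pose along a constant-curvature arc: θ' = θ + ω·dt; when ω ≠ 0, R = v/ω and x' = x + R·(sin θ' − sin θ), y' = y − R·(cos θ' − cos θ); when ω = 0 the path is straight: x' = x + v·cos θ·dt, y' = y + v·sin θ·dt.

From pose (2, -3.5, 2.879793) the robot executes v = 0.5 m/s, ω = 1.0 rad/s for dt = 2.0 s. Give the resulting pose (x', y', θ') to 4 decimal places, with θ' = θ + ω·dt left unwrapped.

θ' = 2.8798 + 1.0·2.0 = 4.8798
R = v/ω = 0.5/1.0 = 0.5000
x' = 2 + 0.5000·(sin 4.8798 − sin 2.8798) = 1.3776
y' = -3.5 − 0.5000·(cos 4.8798 − cos 2.8798) = -4.0663

(1.3776, -4.0663, 4.8798)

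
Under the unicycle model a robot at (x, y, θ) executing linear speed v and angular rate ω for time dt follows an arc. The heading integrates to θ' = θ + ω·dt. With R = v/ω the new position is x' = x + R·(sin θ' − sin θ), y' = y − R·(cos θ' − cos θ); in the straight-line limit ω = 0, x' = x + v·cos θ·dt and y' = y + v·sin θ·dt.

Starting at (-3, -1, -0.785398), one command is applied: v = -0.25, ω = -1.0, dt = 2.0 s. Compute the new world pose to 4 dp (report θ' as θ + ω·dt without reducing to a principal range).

(-2.9104, -0.5889, -2.7854)

θ' = -0.7854 + -1.0·2.0 = -2.7854
R = v/ω = -0.25/-1.0 = 0.2500
x' = -3 + 0.2500·(sin -2.7854 − sin -0.7854) = -2.9104
y' = -1 − 0.2500·(cos -2.7854 − cos -0.7854) = -0.5889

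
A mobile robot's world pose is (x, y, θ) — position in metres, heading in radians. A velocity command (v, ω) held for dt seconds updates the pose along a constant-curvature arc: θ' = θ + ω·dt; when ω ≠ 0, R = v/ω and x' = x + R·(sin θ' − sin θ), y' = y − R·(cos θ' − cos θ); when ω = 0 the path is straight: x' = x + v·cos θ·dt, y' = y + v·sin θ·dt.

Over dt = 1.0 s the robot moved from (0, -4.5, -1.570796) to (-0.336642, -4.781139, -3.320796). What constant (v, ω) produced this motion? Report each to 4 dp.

v = 0.5000, ω = -1.7500

Δθ = -3.320796 − -1.570796 = -1.750000
ω = Δθ/dt = -1.750000/1.0 = -1.7500
R = Δx/(sin θ' − sin θ) = -0.2857
v = R·ω = -0.2857·-1.7500 = 0.5000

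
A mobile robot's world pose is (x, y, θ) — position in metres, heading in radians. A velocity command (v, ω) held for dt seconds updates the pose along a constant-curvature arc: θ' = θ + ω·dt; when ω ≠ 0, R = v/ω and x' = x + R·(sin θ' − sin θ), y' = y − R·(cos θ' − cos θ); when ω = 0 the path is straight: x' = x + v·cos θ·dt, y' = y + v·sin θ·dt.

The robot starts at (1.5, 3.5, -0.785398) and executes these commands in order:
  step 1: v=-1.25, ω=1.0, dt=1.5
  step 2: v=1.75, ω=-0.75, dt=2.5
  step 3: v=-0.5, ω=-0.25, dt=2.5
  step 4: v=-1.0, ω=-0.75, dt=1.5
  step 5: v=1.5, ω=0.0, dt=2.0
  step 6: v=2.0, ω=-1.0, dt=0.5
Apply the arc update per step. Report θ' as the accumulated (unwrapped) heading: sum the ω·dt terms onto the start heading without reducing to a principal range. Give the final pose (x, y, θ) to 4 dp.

(0.4330, 4.2977, -3.4104)

step 1: θ'=0.7146 (R=-1.2500) → pose (-0.2030, 3.5603, 0.7146)
step 2: θ'=-1.1604 (R=-2.3333) → pose (3.4656, 2.7288, -1.1604)
step 3: θ'=-1.7854 (R=2.0000) → pose (3.3454, 3.9526, -1.7854)
step 4: θ'=-2.9104 (R=1.3333) → pose (4.3427, 4.9665, -2.9104)
step 5: θ'=-2.9104 (straight) → pose (1.4225, 4.2791, -2.9104)
step 6: θ'=-3.4104 (R=-2.0000) → pose (0.4330, 4.2977, -3.4104)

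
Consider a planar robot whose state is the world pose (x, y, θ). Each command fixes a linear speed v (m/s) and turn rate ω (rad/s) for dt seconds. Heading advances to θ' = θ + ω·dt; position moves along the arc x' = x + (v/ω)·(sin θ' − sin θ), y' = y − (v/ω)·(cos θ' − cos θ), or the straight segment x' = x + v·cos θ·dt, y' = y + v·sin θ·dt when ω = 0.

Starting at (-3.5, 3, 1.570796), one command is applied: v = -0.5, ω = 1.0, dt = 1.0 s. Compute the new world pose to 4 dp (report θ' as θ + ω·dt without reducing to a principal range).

(-3.2702, 2.5793, 2.5708)

θ' = 1.5708 + 1.0·1.0 = 2.5708
R = v/ω = -0.5/1.0 = -0.5000
x' = -3.5 + -0.5000·(sin 2.5708 − sin 1.5708) = -3.2702
y' = 3 − -0.5000·(cos 2.5708 − cos 1.5708) = 2.5793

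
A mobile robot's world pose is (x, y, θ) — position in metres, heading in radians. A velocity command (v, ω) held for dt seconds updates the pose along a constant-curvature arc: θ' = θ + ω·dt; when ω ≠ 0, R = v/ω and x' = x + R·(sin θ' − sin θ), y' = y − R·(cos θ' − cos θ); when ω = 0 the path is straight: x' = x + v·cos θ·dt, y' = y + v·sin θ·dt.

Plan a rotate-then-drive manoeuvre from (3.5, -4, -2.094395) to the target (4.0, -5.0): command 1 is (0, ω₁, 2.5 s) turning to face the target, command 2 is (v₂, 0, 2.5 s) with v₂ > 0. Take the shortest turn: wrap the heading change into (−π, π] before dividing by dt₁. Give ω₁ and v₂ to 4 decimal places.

ω₁ = 0.3949, v₂ = 0.4472

heading to target = atan2(-5−-4, 4−3.5) = -1.1071
Δθ = wrap(-1.1071 − -2.0944) = 0.9872; ω₁ = Δθ/dt₁ = 0.3949
distance = √((4−3.5)² + (-5−-4)²) = 1.1180; v₂ = distance/dt₂ = 0.4472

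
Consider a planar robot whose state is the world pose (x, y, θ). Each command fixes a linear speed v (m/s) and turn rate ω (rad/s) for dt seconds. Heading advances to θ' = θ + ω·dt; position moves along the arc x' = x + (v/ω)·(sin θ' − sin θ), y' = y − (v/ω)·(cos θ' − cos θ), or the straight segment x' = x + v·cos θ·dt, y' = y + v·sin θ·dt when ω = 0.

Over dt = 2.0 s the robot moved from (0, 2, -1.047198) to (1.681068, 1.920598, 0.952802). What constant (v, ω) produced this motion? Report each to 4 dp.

Δθ = 0.952802 − -1.047198 = 2.000000
ω = Δθ/dt = 2.000000/2.0 = 1.0000
R = Δx/(sin θ' − sin θ) = 1.0000
v = R·ω = 1.0000·1.0000 = 1.0000

v = 1.0000, ω = 1.0000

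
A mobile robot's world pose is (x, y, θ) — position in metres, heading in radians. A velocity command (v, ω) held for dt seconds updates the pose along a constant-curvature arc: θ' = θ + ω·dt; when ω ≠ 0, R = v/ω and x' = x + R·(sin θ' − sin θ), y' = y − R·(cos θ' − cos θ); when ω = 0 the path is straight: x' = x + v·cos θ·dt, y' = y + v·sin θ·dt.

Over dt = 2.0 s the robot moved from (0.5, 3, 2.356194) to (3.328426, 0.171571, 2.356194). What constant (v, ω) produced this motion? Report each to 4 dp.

v = -2.0000, ω = 0.0000

Δθ = 2.356194 − 2.356194 = 0.000000
ω = Δθ/dt = 0.000000/2.0 = 0.0000
ω = 0 → v = (Δx·cos θ + Δy·sin θ)/dt = -2.0000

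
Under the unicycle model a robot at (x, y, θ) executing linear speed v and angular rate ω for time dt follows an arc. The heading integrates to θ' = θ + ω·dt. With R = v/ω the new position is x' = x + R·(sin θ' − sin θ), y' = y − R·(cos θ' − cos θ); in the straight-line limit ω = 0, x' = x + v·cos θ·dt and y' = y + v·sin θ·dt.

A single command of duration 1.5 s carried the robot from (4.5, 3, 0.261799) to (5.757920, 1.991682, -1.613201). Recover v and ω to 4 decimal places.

v = 1.2500, ω = -1.2500

Δθ = -1.613201 − 0.261799 = -1.875000
ω = Δθ/dt = -1.875000/1.5 = -1.2500
R = Δx/(sin θ' − sin θ) = -1.0000
v = R·ω = -1.0000·-1.2500 = 1.2500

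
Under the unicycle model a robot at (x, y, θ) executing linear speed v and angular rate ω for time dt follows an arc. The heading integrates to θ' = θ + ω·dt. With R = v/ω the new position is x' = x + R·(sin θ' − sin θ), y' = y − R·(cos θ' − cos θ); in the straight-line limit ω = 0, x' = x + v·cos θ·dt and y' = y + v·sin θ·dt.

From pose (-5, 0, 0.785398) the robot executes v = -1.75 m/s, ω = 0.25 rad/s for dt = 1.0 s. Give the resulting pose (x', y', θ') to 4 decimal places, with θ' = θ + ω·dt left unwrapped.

θ' = 0.7854 + 0.25·1.0 = 1.0354
R = v/ω = -1.75/0.25 = -7.0000
x' = -5 + -7.0000·(sin 1.0354 − sin 0.7854) = -6.0707
y' = 0 − -7.0000·(cos 1.0354 − cos 0.7854) = -1.3785

(-6.0707, -1.3785, 1.0354)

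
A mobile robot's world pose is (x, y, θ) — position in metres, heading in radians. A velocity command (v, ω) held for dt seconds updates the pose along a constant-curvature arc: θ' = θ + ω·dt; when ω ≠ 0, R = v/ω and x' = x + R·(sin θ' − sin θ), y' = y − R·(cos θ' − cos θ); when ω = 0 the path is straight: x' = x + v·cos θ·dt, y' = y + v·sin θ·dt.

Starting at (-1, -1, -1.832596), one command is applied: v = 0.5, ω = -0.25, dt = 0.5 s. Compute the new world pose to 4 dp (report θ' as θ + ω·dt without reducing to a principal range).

(-1.0796, -1.2368, -1.9576)

θ' = -1.8326 + -0.25·0.5 = -1.9576
R = v/ω = 0.5/-0.25 = -2.0000
x' = -1 + -2.0000·(sin -1.9576 − sin -1.8326) = -1.0796
y' = -1 − -2.0000·(cos -1.9576 − cos -1.8326) = -1.2368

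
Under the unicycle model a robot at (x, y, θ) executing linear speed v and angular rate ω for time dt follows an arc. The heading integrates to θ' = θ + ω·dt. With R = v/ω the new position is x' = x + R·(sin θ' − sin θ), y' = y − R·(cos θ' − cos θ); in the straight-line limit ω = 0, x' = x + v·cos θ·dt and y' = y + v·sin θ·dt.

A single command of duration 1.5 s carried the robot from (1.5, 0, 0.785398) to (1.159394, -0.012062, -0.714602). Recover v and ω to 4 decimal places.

v = -0.2500, ω = -1.0000

Δθ = -0.714602 − 0.785398 = -1.500000
ω = Δθ/dt = -1.500000/1.5 = -1.0000
R = Δx/(sin θ' − sin θ) = 0.2500
v = R·ω = 0.2500·-1.0000 = -0.2500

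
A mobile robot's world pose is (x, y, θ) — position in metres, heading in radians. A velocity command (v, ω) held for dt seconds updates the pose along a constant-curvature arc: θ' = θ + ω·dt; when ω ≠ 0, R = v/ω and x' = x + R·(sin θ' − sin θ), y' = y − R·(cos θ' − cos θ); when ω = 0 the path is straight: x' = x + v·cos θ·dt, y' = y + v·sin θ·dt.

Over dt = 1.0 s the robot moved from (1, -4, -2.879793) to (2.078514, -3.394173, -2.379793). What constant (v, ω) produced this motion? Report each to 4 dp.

v = -1.2500, ω = 0.5000

Δθ = -2.379793 − -2.879793 = 0.500000
ω = Δθ/dt = 0.500000/1.0 = 0.5000
R = Δx/(sin θ' − sin θ) = -2.5000
v = R·ω = -2.5000·0.5000 = -1.2500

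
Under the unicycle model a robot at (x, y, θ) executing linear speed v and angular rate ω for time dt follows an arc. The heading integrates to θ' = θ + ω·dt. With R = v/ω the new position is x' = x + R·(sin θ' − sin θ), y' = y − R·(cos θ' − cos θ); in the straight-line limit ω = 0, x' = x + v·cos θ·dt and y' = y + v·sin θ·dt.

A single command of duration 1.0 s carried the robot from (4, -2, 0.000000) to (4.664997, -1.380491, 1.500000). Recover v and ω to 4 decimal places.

v = 1.0000, ω = 1.5000

Δθ = 1.500000 − 0.000000 = 1.500000
ω = Δθ/dt = 1.500000/1.0 = 1.5000
R = Δx/(sin θ' − sin θ) = 0.6667
v = R·ω = 0.6667·1.5000 = 1.0000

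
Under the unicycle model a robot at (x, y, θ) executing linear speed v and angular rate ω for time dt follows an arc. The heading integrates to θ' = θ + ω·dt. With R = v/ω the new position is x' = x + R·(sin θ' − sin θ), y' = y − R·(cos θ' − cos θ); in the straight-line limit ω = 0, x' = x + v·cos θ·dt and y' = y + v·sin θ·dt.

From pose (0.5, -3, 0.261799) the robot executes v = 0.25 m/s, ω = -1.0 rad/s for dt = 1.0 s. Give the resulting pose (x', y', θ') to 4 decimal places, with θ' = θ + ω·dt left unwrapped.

(0.7329, -3.0566, -0.7382)

θ' = 0.2618 + -1.0·1.0 = -0.7382
R = v/ω = 0.25/-1.0 = -0.2500
x' = 0.5 + -0.2500·(sin -0.7382 − sin 0.2618) = 0.7329
y' = -3 − -0.2500·(cos -0.7382 − cos 0.2618) = -3.0566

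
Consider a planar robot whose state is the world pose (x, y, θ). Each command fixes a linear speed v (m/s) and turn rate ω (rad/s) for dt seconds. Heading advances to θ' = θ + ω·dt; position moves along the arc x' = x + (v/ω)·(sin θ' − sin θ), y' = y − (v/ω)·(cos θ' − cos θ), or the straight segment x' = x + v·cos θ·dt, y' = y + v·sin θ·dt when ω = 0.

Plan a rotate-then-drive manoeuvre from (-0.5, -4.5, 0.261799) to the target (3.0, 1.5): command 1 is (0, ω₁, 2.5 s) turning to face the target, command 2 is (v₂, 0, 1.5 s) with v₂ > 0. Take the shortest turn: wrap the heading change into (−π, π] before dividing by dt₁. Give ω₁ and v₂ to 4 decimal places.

heading to target = atan2(1.5−-4.5, 3−-0.5) = 1.0427
Δθ = wrap(1.0427 − 0.2618) = 0.7809; ω₁ = Δθ/dt₁ = 0.3124
distance = √((3−-0.5)² + (1.5−-4.5)²) = 6.9462; v₂ = distance/dt₂ = 4.6308

ω₁ = 0.3124, v₂ = 4.6308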